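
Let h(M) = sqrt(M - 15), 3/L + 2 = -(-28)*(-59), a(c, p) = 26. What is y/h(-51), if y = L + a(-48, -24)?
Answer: -43001*I*sqrt(66)/109164 ≈ -3.2002*I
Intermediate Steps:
L = -3/1654 (L = 3/(-2 - (-28)*(-59)) = 3/(-2 - 1*1652) = 3/(-2 - 1652) = 3/(-1654) = 3*(-1/1654) = -3/1654 ≈ -0.0018138)
h(M) = sqrt(-15 + M)
y = 43001/1654 (y = -3/1654 + 26 = 43001/1654 ≈ 25.998)
y/h(-51) = 43001/(1654*(sqrt(-15 - 51))) = 43001/(1654*(sqrt(-66))) = 43001/(1654*((I*sqrt(66)))) = 43001*(-I*sqrt(66)/66)/1654 = -43001*I*sqrt(66)/109164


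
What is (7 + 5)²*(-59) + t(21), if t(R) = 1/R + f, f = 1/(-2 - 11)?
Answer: -2319416/273 ≈ -8496.0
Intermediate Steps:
f = -1/13 (f = 1/(-13) = -1/13 ≈ -0.076923)
t(R) = -1/13 + 1/R (t(R) = 1/R - 1/13 = -1/13 + 1/R)
(7 + 5)²*(-59) + t(21) = (7 + 5)²*(-59) + (1/13)*(13 - 1*21)/21 = 12²*(-59) + (1/13)*(1/21)*(13 - 21) = 144*(-59) + (1/13)*(1/21)*(-8) = -8496 - 8/273 = -2319416/273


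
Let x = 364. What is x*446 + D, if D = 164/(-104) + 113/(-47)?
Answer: 198379503/1222 ≈ 1.6234e+5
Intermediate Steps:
D = -4865/1222 (D = 164*(-1/104) + 113*(-1/47) = -41/26 - 113/47 = -4865/1222 ≈ -3.9812)
x*446 + D = 364*446 - 4865/1222 = 162344 - 4865/1222 = 198379503/1222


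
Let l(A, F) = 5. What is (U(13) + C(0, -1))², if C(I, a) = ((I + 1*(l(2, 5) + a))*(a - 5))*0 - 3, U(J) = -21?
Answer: 576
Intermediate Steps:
C(I, a) = -3 (C(I, a) = ((I + 1*(5 + a))*(a - 5))*0 - 3 = ((I + (5 + a))*(-5 + a))*0 - 3 = ((5 + I + a)*(-5 + a))*0 - 3 = ((-5 + a)*(5 + I + a))*0 - 3 = 0 - 3 = -3)
(U(13) + C(0, -1))² = (-21 - 3)² = (-24)² = 576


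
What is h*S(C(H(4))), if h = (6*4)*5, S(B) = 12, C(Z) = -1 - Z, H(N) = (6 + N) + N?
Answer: 1440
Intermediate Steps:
H(N) = 6 + 2*N
h = 120 (h = 24*5 = 120)
h*S(C(H(4))) = 120*12 = 1440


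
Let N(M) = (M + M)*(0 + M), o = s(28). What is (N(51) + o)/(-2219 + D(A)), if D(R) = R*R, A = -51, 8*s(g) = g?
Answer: 10411/764 ≈ 13.627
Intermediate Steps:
s(g) = g/8
o = 7/2 (o = (1/8)*28 = 7/2 ≈ 3.5000)
N(M) = 2*M**2 (N(M) = (2*M)*M = 2*M**2)
D(R) = R**2
(N(51) + o)/(-2219 + D(A)) = (2*51**2 + 7/2)/(-2219 + (-51)**2) = (2*2601 + 7/2)/(-2219 + 2601) = (5202 + 7/2)/382 = (10411/2)*(1/382) = 10411/764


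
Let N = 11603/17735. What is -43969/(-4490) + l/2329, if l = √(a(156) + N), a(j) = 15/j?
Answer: 43969/4490 + √159551207205/1073925190 ≈ 9.7930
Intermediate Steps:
N = 11603/17735 (N = 11603*(1/17735) = 11603/17735 ≈ 0.65424)
l = √159551207205/461110 (l = √(15/156 + 11603/17735) = √(15*(1/156) + 11603/17735) = √(5/52 + 11603/17735) = √(692031/922220) = √159551207205/461110 ≈ 0.86625)
-43969/(-4490) + l/2329 = -43969/(-4490) + (√159551207205/461110)/2329 = -43969*(-1/4490) + (√159551207205/461110)*(1/2329) = 43969/4490 + √159551207205/1073925190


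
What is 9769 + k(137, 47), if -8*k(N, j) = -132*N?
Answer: 24059/2 ≈ 12030.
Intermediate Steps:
k(N, j) = 33*N/2 (k(N, j) = -(-33)*N/2 = 33*N/2)
9769 + k(137, 47) = 9769 + (33/2)*137 = 9769 + 4521/2 = 24059/2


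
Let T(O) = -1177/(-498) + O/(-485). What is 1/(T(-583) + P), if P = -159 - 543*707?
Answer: -241530/92761150621 ≈ -2.6038e-6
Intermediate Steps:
P = -384060 (P = -159 - 383901 = -384060)
T(O) = 1177/498 - O/485 (T(O) = -1177*(-1/498) + O*(-1/485) = 1177/498 - O/485)
1/(T(-583) + P) = 1/((1177/498 - 1/485*(-583)) - 384060) = 1/((1177/498 + 583/485) - 384060) = 1/(861179/241530 - 384060) = 1/(-92761150621/241530) = -241530/92761150621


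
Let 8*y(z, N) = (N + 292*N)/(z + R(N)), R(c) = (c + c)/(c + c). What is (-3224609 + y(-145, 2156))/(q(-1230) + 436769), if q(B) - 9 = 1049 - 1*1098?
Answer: -928845319/125777952 ≈ -7.3848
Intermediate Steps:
q(B) = -40 (q(B) = 9 + (1049 - 1*1098) = 9 + (1049 - 1098) = 9 - 49 = -40)
R(c) = 1 (R(c) = (2*c)/((2*c)) = (2*c)*(1/(2*c)) = 1)
y(z, N) = 293*N/(8*(1 + z)) (y(z, N) = ((N + 292*N)/(z + 1))/8 = ((293*N)/(1 + z))/8 = (293*N/(1 + z))/8 = 293*N/(8*(1 + z)))
(-3224609 + y(-145, 2156))/(q(-1230) + 436769) = (-3224609 + (293/8)*2156/(1 - 145))/(-40 + 436769) = (-3224609 + (293/8)*2156/(-144))/436729 = (-3224609 + (293/8)*2156*(-1/144))*(1/436729) = (-3224609 - 157927/288)*(1/436729) = -928845319/288*1/436729 = -928845319/125777952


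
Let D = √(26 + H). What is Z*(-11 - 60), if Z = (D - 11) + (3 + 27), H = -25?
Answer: -1420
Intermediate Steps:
D = 1 (D = √(26 - 25) = √1 = 1)
Z = 20 (Z = (1 - 11) + (3 + 27) = -10 + 30 = 20)
Z*(-11 - 60) = 20*(-11 - 60) = 20*(-71) = -1420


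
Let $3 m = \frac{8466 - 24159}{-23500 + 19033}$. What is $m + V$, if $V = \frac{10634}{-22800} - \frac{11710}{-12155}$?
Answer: $\frac{22943728799}{13755084200} \approx 1.668$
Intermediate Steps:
$V = \frac{13773173}{27713400}$ ($V = 10634 \left(- \frac{1}{22800}\right) - - \frac{2342}{2431} = - \frac{5317}{11400} + \frac{2342}{2431} = \frac{13773173}{27713400} \approx 0.49699$)
$m = \frac{5231}{4467}$ ($m = \frac{\left(8466 - 24159\right) \frac{1}{-23500 + 19033}}{3} = \frac{\left(-15693\right) \frac{1}{-4467}}{3} = \frac{\left(-15693\right) \left(- \frac{1}{4467}\right)}{3} = \frac{1}{3} \cdot \frac{5231}{1489} = \frac{5231}{4467} \approx 1.171$)
$m + V = \frac{5231}{4467} + \frac{13773173}{27713400} = \frac{22943728799}{13755084200}$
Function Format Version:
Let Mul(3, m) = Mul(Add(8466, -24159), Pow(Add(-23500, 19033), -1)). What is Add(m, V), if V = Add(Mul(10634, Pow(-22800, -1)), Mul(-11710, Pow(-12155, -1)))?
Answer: Rational(22943728799, 13755084200) ≈ 1.6680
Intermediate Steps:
V = Rational(13773173, 27713400) (V = Add(Mul(10634, Rational(-1, 22800)), Mul(-11710, Rational(-1, 12155))) = Add(Rational(-5317, 11400), Rational(2342, 2431)) = Rational(13773173, 27713400) ≈ 0.49699)
m = Rational(5231, 4467) (m = Mul(Rational(1, 3), Mul(Add(8466, -24159), Pow(Add(-23500, 19033), -1))) = Mul(Rational(1, 3), Mul(-15693, Pow(-4467, -1))) = Mul(Rational(1, 3), Mul(-15693, Rational(-1, 4467))) = Mul(Rational(1, 3), Rational(5231, 1489)) = Rational(5231, 4467) ≈ 1.1710)
Add(m, V) = Add(Rational(5231, 4467), Rational(13773173, 27713400)) = Rational(22943728799, 13755084200)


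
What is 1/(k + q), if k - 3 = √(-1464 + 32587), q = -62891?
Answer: -62888/3954869421 - √31123/3954869421 ≈ -1.5946e-5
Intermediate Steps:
k = 3 + √31123 (k = 3 + √(-1464 + 32587) = 3 + √31123 ≈ 179.42)
1/(k + q) = 1/((3 + √31123) - 62891) = 1/(-62888 + √31123)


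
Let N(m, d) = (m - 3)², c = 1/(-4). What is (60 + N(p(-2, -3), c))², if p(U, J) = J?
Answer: 9216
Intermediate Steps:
c = -¼ ≈ -0.25000
N(m, d) = (-3 + m)²
(60 + N(p(-2, -3), c))² = (60 + (-3 - 3)²)² = (60 + (-6)²)² = (60 + 36)² = 96² = 9216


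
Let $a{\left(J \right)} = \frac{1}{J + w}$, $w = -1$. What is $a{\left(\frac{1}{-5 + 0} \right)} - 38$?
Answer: $- \frac{233}{6} \approx -38.833$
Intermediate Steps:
$a{\left(J \right)} = \frac{1}{-1 + J}$ ($a{\left(J \right)} = \frac{1}{J - 1} = \frac{1}{-1 + J}$)
$a{\left(\frac{1}{-5 + 0} \right)} - 38 = \frac{1}{-1 + \frac{1}{-5 + 0}} - 38 = \frac{1}{-1 + \frac{1}{-5}} - 38 = \frac{1}{-1 - \frac{1}{5}} - 38 = \frac{1}{- \frac{6}{5}} - 38 = - \frac{5}{6} - 38 = - \frac{233}{6}$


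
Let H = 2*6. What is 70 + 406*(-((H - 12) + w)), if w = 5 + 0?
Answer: -1960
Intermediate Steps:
w = 5
H = 12
70 + 406*(-((H - 12) + w)) = 70 + 406*(-((12 - 12) + 5)) = 70 + 406*(-(0 + 5)) = 70 + 406*(-1*5) = 70 + 406*(-5) = 70 - 2030 = -1960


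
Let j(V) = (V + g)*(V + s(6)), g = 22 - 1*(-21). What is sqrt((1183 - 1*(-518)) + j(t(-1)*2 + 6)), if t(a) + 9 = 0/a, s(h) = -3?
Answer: 2*sqrt(309) ≈ 35.157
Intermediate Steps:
t(a) = -9 (t(a) = -9 + 0/a = -9 + 0 = -9)
g = 43 (g = 22 + 21 = 43)
j(V) = (-3 + V)*(43 + V) (j(V) = (V + 43)*(V - 3) = (43 + V)*(-3 + V) = (-3 + V)*(43 + V))
sqrt((1183 - 1*(-518)) + j(t(-1)*2 + 6)) = sqrt((1183 - 1*(-518)) + (-129 + (-9*2 + 6)**2 + 40*(-9*2 + 6))) = sqrt((1183 + 518) + (-129 + (-18 + 6)**2 + 40*(-18 + 6))) = sqrt(1701 + (-129 + (-12)**2 + 40*(-12))) = sqrt(1701 + (-129 + 144 - 480)) = sqrt(1701 - 465) = sqrt(1236) = 2*sqrt(309)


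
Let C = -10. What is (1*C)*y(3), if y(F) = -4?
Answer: 40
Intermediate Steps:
(1*C)*y(3) = (1*(-10))*(-4) = -10*(-4) = 40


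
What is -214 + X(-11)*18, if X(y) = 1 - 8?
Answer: -340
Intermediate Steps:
X(y) = -7
-214 + X(-11)*18 = -214 - 7*18 = -214 - 126 = -340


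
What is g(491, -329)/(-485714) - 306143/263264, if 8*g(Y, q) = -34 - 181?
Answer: -74345432941/63935505248 ≈ -1.1628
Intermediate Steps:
g(Y, q) = -215/8 (g(Y, q) = (-34 - 181)/8 = (⅛)*(-215) = -215/8)
g(491, -329)/(-485714) - 306143/263264 = -215/8/(-485714) - 306143/263264 = -215/8*(-1/485714) - 306143*1/263264 = 215/3885712 - 306143/263264 = -74345432941/63935505248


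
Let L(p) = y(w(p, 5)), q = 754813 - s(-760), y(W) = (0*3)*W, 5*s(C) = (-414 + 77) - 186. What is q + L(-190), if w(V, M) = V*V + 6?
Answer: 3774588/5 ≈ 7.5492e+5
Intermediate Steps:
w(V, M) = 6 + V² (w(V, M) = V² + 6 = 6 + V²)
s(C) = -523/5 (s(C) = ((-414 + 77) - 186)/5 = (-337 - 186)/5 = (⅕)*(-523) = -523/5)
y(W) = 0 (y(W) = 0*W = 0)
q = 3774588/5 (q = 754813 - 1*(-523/5) = 754813 + 523/5 = 3774588/5 ≈ 7.5492e+5)
L(p) = 0
q + L(-190) = 3774588/5 + 0 = 3774588/5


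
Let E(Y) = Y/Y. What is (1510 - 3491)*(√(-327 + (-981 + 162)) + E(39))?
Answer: -1981 - 1981*I*√1146 ≈ -1981.0 - 67062.0*I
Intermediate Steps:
E(Y) = 1
(1510 - 3491)*(√(-327 + (-981 + 162)) + E(39)) = (1510 - 3491)*(√(-327 + (-981 + 162)) + 1) = -1981*(√(-327 - 819) + 1) = -1981*(√(-1146) + 1) = -1981*(I*√1146 + 1) = -1981*(1 + I*√1146) = -1981 - 1981*I*√1146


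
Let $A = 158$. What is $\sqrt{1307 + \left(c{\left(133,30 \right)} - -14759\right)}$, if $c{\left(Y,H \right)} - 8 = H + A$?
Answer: $\sqrt{16262} \approx 127.52$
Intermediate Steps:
$c{\left(Y,H \right)} = 166 + H$ ($c{\left(Y,H \right)} = 8 + \left(H + 158\right) = 8 + \left(158 + H\right) = 166 + H$)
$\sqrt{1307 + \left(c{\left(133,30 \right)} - -14759\right)} = \sqrt{1307 + \left(\left(166 + 30\right) - -14759\right)} = \sqrt{1307 + \left(196 + 14759\right)} = \sqrt{1307 + 14955} = \sqrt{16262}$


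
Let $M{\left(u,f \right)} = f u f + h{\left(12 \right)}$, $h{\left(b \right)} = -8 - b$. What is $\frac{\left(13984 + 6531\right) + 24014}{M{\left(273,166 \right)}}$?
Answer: $\frac{44529}{7522768} \approx 0.0059192$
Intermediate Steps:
$M{\left(u,f \right)} = -20 + u f^{2}$ ($M{\left(u,f \right)} = f u f - 20 = u f^{2} - 20 = -20 + u f^{2}$)
$\frac{\left(13984 + 6531\right) + 24014}{M{\left(273,166 \right)}} = \frac{\left(13984 + 6531\right) + 24014}{-20 + 273 \cdot 166^{2}} = \frac{20515 + 24014}{-20 + 273 \cdot 27556} = \frac{44529}{-20 + 7522788} = \frac{44529}{7522768}$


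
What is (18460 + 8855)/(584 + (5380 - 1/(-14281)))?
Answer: 78017103/17034377 ≈ 4.5800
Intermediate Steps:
(18460 + 8855)/(584 + (5380 - 1/(-14281))) = 27315/(584 + (5380 - 1*(-1/14281))) = 27315/(584 + (5380 + 1/14281)) = 27315/(584 + 76831781/14281) = 27315/(85171885/14281) = 27315*(14281/85171885) = 78017103/17034377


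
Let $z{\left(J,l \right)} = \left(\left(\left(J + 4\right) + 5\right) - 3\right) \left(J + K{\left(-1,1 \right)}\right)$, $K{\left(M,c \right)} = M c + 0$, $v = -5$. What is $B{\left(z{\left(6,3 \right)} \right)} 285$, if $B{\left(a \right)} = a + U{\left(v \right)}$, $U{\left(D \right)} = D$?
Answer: $15675$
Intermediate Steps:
$K{\left(M,c \right)} = M c$
$z{\left(J,l \right)} = \left(-1 + J\right) \left(6 + J\right)$ ($z{\left(J,l \right)} = \left(\left(\left(J + 4\right) + 5\right) - 3\right) \left(J - 1\right) = \left(\left(\left(4 + J\right) + 5\right) - 3\right) \left(J - 1\right) = \left(\left(9 + J\right) - 3\right) \left(-1 + J\right) = \left(6 + J\right) \left(-1 + J\right) = \left(-1 + J\right) \left(6 + J\right)$)
$B{\left(a \right)} = -5 + a$ ($B{\left(a \right)} = a - 5 = -5 + a$)
$B{\left(z{\left(6,3 \right)} \right)} 285 = \left(-5 + \left(-6 + 6^{2} + 5 \cdot 6\right)\right) 285 = \left(-5 + \left(-6 + 36 + 30\right)\right) 285 = \left(-5 + 60\right) 285 = 55 \cdot 285 = 15675$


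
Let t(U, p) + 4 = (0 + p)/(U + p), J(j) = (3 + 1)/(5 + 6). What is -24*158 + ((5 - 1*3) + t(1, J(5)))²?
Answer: -852524/225 ≈ -3789.0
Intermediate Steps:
J(j) = 4/11
t(U, p) = -4 + p/(U + p) (t(U, p) = -4 + (0 + p)/(U + p) = -4 + p/(U + p))
-24*158 + ((5 - 1*3) + t(1, J(5)))² = -24*158 + ((5 - 1*3) + (-4*1 - 3*4/11)/(1 + 4/11))² = -3792 + ((5 - 3) + (-4 - 12/11)/(15/11))² = -3792 + (2 + (11/15)*(-56/11))² = -3792 + (2 - 56/15)² = -3792 + (-26/15)² = -3792 + 676/225 = -852524/225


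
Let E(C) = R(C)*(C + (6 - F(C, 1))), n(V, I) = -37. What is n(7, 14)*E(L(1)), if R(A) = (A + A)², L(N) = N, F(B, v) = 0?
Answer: -1036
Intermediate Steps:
R(A) = 4*A² (R(A) = (2*A)² = 4*A²)
E(C) = 4*C²*(6 + C) (E(C) = (4*C²)*(C + (6 - 1*0)) = (4*C²)*(C + (6 + 0)) = (4*C²)*(C + 6) = (4*C²)*(6 + C) = 4*C²*(6 + C))
n(7, 14)*E(L(1)) = -148*1²*(6 + 1) = -148*7 = -37*28 = -1036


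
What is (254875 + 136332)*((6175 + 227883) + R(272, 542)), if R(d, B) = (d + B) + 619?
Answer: 92125727637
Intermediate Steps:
R(d, B) = 619 + B + d (R(d, B) = (B + d) + 619 = 619 + B + d)
(254875 + 136332)*((6175 + 227883) + R(272, 542)) = (254875 + 136332)*((6175 + 227883) + (619 + 542 + 272)) = 391207*(234058 + 1433) = 391207*235491 = 92125727637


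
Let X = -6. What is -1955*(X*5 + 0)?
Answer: 58650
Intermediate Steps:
-1955*(X*5 + 0) = -1955*(-6*5 + 0) = -1955*(-30 + 0) = -1955*(-30) = 58650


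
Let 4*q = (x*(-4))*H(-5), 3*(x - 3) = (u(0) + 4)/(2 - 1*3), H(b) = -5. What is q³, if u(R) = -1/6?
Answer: 3723875/5832 ≈ 638.52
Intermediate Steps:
u(R) = -⅙ (u(R) = -1*⅙ = -⅙)
x = 31/18 (x = 3 + ((-⅙ + 4)/(2 - 1*3))/3 = 3 + (23/(6*(2 - 3)))/3 = 3 + ((23/6)/(-1))/3 = 3 + ((23/6)*(-1))/3 = 3 + (⅓)*(-23/6) = 3 - 23/18 = 31/18 ≈ 1.7222)
q = 155/18 (q = (((31/18)*(-4))*(-5))/4 = (-62/9*(-5))/4 = (¼)*(310/9) = 155/18 ≈ 8.6111)
q³ = (155/18)³ = 3723875/5832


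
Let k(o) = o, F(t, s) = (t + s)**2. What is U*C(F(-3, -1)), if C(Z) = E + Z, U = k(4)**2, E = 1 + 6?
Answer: 368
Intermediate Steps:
F(t, s) = (s + t)**2
E = 7
U = 16 (U = 4**2 = 16)
C(Z) = 7 + Z
U*C(F(-3, -1)) = 16*(7 + (-1 - 3)**2) = 16*(7 + (-4)**2) = 16*(7 + 16) = 16*23 = 368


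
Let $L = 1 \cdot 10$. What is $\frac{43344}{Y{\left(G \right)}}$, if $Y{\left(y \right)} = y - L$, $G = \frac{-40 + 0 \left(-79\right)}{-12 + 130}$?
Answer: $- \frac{1278648}{305} \approx -4192.3$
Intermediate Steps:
$G = - \frac{20}{59}$ ($G = \frac{-40 + 0}{118} = \left(-40\right) \frac{1}{118} = - \frac{20}{59} \approx -0.33898$)
$L = 10$
$Y{\left(y \right)} = -10 + y$ ($Y{\left(y \right)} = y - 10 = -10 + y$)
$\frac{43344}{Y{\left(G \right)}} = \frac{43344}{-10 - \frac{20}{59}} = \frac{43344}{- \frac{610}{59}} = 43344 \left(- \frac{59}{610}\right) = - \frac{1278648}{305}$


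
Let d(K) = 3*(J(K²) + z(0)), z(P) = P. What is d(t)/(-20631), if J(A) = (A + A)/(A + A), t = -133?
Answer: -1/6877 ≈ -0.00014541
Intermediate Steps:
J(A) = 1 (J(A) = (2*A)/((2*A)) = (2*A)*(1/(2*A)) = 1)
d(K) = 3 (d(K) = 3*(1 + 0) = 3*1 = 3)
d(t)/(-20631) = 3/(-20631) = 3*(-1/20631) = -1/6877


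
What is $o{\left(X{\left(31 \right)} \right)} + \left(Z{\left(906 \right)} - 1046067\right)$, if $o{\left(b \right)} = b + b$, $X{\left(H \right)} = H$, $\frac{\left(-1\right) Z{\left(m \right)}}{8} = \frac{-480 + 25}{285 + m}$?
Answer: $- \frac{1245788315}{1191} \approx -1.046 \cdot 10^{6}$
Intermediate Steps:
$Z{\left(m \right)} = \frac{3640}{285 + m}$ ($Z{\left(m \right)} = - 8 \frac{-480 + 25}{285 + m} = - 8 \left(- \frac{455}{285 + m}\right) = \frac{3640}{285 + m}$)
$o{\left(b \right)} = 2 b$
$o{\left(X{\left(31 \right)} \right)} + \left(Z{\left(906 \right)} - 1046067\right) = 2 \cdot 31 - \left(1046067 - \frac{3640}{285 + 906}\right) = 62 - \left(1046067 - \frac{3640}{1191}\right) = 62 + \left(3640 \cdot \frac{1}{1191} - 1046067\right) = 62 + \left(\frac{3640}{1191} - 1046067\right) = 62 - \frac{1245862157}{1191} = - \frac{1245788315}{1191}$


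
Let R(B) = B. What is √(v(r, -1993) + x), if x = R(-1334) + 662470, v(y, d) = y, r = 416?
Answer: 4*√41347 ≈ 813.36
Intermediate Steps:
x = 661136 (x = -1334 + 662470 = 661136)
√(v(r, -1993) + x) = √(416 + 661136) = √661552 = 4*√41347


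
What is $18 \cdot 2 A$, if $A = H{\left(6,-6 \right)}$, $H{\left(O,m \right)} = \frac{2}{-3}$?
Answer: $-24$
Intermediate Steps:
$H{\left(O,m \right)} = - \frac{2}{3}$ ($H{\left(O,m \right)} = 2 \left(- \frac{1}{3}\right) = - \frac{2}{3}$)
$A = - \frac{2}{3} \approx -0.66667$
$18 \cdot 2 A = 18 \cdot 2 \left(- \frac{2}{3}\right) = 36 \left(- \frac{2}{3}\right) = -24$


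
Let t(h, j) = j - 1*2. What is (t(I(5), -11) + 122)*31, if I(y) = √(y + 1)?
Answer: 3379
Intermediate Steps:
I(y) = √(1 + y)
t(h, j) = -2 + j (t(h, j) = j - 2 = -2 + j)
(t(I(5), -11) + 122)*31 = ((-2 - 11) + 122)*31 = (-13 + 122)*31 = 109*31 = 3379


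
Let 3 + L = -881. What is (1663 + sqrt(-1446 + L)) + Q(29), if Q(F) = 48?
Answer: 1711 + I*sqrt(2330) ≈ 1711.0 + 48.27*I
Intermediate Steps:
L = -884 (L = -3 - 881 = -884)
(1663 + sqrt(-1446 + L)) + Q(29) = (1663 + sqrt(-1446 - 884)) + 48 = (1663 + sqrt(-2330)) + 48 = (1663 + I*sqrt(2330)) + 48 = 1711 + I*sqrt(2330)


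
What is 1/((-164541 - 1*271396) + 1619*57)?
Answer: -1/343654 ≈ -2.9099e-6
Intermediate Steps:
1/((-164541 - 1*271396) + 1619*57) = 1/((-164541 - 271396) + 92283) = 1/(-435937 + 92283) = 1/(-343654) = -1/343654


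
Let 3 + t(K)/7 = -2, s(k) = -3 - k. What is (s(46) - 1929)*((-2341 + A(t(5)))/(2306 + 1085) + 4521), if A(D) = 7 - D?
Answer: -30319598936/3391 ≈ -8.9412e+6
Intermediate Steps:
t(K) = -35 (t(K) = -21 + 7*(-2) = -21 - 14 = -35)
(s(46) - 1929)*((-2341 + A(t(5)))/(2306 + 1085) + 4521) = ((-3 - 1*46) - 1929)*((-2341 + (7 - 1*(-35)))/(2306 + 1085) + 4521) = ((-3 - 46) - 1929)*((-2341 + (7 + 35))/3391 + 4521) = (-49 - 1929)*((-2341 + 42)*(1/3391) + 4521) = -1978*(-2299*1/3391 + 4521) = -1978*(-2299/3391 + 4521) = -1978*15328412/3391 = -30319598936/3391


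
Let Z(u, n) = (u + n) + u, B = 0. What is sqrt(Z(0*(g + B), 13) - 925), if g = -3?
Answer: 4*I*sqrt(57) ≈ 30.199*I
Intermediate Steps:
Z(u, n) = n + 2*u (Z(u, n) = (n + u) + u = n + 2*u)
sqrt(Z(0*(g + B), 13) - 925) = sqrt((13 + 2*(0*(-3 + 0))) - 925) = sqrt((13 + 2*(0*(-3))) - 925) = sqrt((13 + 2*0) - 925) = sqrt((13 + 0) - 925) = sqrt(13 - 925) = sqrt(-912) = 4*I*sqrt(57)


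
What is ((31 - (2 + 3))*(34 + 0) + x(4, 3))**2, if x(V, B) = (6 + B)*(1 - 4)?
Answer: 734449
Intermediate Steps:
x(V, B) = -18 - 3*B (x(V, B) = (6 + B)*(-3) = -18 - 3*B)
((31 - (2 + 3))*(34 + 0) + x(4, 3))**2 = ((31 - (2 + 3))*(34 + 0) + (-18 - 3*3))**2 = ((31 - 1*5)*34 + (-18 - 9))**2 = ((31 - 5)*34 - 27)**2 = (26*34 - 27)**2 = (884 - 27)**2 = 857**2 = 734449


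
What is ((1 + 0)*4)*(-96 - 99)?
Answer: -780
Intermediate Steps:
((1 + 0)*4)*(-96 - 99) = (1*4)*(-195) = 4*(-195) = -780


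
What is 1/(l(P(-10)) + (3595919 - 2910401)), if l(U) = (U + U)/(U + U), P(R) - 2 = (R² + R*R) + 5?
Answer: 1/685519 ≈ 1.4587e-6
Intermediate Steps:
P(R) = 7 + 2*R² (P(R) = 2 + ((R² + R*R) + 5) = 2 + ((R² + R²) + 5) = 2 + (2*R² + 5) = 2 + (5 + 2*R²) = 7 + 2*R²)
l(U) = 1 (l(U) = (2*U)/((2*U)) = (2*U)*(1/(2*U)) = 1)
1/(l(P(-10)) + (3595919 - 2910401)) = 1/(1 + (3595919 - 2910401)) = 1/(1 + 685518) = 1/685519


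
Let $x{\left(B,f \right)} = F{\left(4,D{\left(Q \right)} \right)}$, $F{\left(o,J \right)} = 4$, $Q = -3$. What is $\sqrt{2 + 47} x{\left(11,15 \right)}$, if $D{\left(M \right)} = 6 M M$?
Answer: $28$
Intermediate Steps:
$D{\left(M \right)} = 6 M^{2}$
$x{\left(B,f \right)} = 4$
$\sqrt{2 + 47} x{\left(11,15 \right)} = \sqrt{2 + 47} \cdot 4 = \sqrt{49} \cdot 4 = 7 \cdot 4 = 28$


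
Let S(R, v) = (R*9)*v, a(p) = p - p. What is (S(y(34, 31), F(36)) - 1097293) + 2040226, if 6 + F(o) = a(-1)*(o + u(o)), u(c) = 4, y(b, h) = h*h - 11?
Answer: 891633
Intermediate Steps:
a(p) = 0
y(b, h) = -11 + h**2 (y(b, h) = h**2 - 11 = -11 + h**2)
F(o) = -6 (F(o) = -6 + 0*(o + 4) = -6 + 0*(4 + o) = -6 + 0 = -6)
S(R, v) = 9*R*v (S(R, v) = (9*R)*v = 9*R*v)
(S(y(34, 31), F(36)) - 1097293) + 2040226 = (9*(-11 + 31**2)*(-6) - 1097293) + 2040226 = (9*(-11 + 961)*(-6) - 1097293) + 2040226 = (9*950*(-6) - 1097293) + 2040226 = (-51300 - 1097293) + 2040226 = -1148593 + 2040226 = 891633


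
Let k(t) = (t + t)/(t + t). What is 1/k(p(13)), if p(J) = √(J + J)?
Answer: 1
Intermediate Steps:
p(J) = √2*√J (p(J) = √(2*J) = √2*√J)
k(t) = 1 (k(t) = (2*t)/((2*t)) = (2*t)*(1/(2*t)) = 1)
1/k(p(13)) = 1/1 = 1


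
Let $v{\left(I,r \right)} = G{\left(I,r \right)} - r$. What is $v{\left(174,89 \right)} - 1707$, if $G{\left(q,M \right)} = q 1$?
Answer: $-1622$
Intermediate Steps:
$G{\left(q,M \right)} = q$
$v{\left(I,r \right)} = I - r$
$v{\left(174,89 \right)} - 1707 = \left(174 - 89\right) - 1707 = 85 - 1707 = -1622$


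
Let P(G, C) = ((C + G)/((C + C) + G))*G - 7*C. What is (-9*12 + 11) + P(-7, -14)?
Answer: -16/5 ≈ -3.2000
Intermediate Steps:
P(G, C) = -7*C + G*(C + G)/(G + 2*C) (P(G, C) = ((C + G)/(2*C + G))*G - 7*C = ((C + G)/(G + 2*C))*G - 7*C = G*(C + G)/(G + 2*C) - 7*C = -7*C + G*(C + G)/(G + 2*C))
(-9*12 + 11) + P(-7, -14) = (-9*12 + 11) + ((-7)² - 14*(-14)² - 6*(-14)*(-7))/(-7 + 2*(-14)) = (-108 + 11) + (49 - 14*196 - 588)/(-7 - 28) = -97 + (49 - 2744 - 588)/(-35) = -97 - 1/35*(-3283) = -97 + 469/5 = -16/5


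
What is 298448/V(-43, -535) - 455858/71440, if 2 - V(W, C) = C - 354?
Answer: 10457477821/31826520 ≈ 328.58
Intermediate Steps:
V(W, C) = 356 - C (V(W, C) = 2 - (C - 354) = 2 - (-354 + C) = 2 + (354 - C) = 356 - C)
298448/V(-43, -535) - 455858/71440 = 298448/(356 - 1*(-535)) - 455858/71440 = 298448/(356 + 535) - 455858*1/71440 = 298448/891 - 227929/35720 = 10457477821/31826520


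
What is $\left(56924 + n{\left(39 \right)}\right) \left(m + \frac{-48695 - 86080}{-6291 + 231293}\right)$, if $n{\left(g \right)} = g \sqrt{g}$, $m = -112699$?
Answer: $- \frac{721729012293926}{112501} - \frac{988947771747 \sqrt{39}}{225002} \approx -6.4428 \cdot 10^{9}$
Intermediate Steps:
$n{\left(g \right)} = g^{\frac{3}{2}}$
$\left(56924 + n{\left(39 \right)}\right) \left(m + \frac{-48695 - 86080}{-6291 + 231293}\right) = \left(56924 + 39^{\frac{3}{2}}\right) \left(-112699 + \frac{-48695 - 86080}{-6291 + 231293}\right) = \left(56924 + 39 \sqrt{39}\right) \left(-112699 - \frac{134775}{225002}\right) = \left(56924 + 39 \sqrt{39}\right) \left(- \frac{25357635173}{225002}\right) = - \frac{721729012293926}{112501} - \frac{988947771747 \sqrt{39}}{225002}$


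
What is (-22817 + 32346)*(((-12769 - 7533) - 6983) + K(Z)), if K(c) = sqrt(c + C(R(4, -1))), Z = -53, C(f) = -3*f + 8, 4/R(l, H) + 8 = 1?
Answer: -259998765 + 9529*I*sqrt(2121)/7 ≈ -2.6e+8 + 62693.0*I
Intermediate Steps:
R(l, H) = -4/7 (R(l, H) = 4/(-8 + 1) = 4/(-7) = 4*(-1/7) = -4/7)
C(f) = 8 - 3*f
K(c) = sqrt(68/7 + c) (K(c) = sqrt(c + (8 - 3*(-4/7))) = sqrt(c + (8 + 12/7)) = sqrt(c + 68/7) = sqrt(68/7 + c))
(-22817 + 32346)*(((-12769 - 7533) - 6983) + K(Z)) = (-22817 + 32346)*(((-12769 - 7533) - 6983) + sqrt(476 + 49*(-53))/7) = 9529*((-20302 - 6983) + sqrt(476 - 2597)/7) = 9529*(-27285 + sqrt(-2121)/7) = 9529*(-27285 + (I*sqrt(2121))/7) = 9529*(-27285 + I*sqrt(2121)/7) = -259998765 + 9529*I*sqrt(2121)/7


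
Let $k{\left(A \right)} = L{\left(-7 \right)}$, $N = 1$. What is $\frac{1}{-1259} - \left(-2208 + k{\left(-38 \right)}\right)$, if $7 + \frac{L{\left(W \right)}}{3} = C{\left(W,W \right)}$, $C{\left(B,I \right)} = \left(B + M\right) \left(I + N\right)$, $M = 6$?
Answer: $\frac{2783648}{1259} \approx 2211.0$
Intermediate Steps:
$C{\left(B,I \right)} = \left(1 + I\right) \left(6 + B\right)$ ($C{\left(B,I \right)} = \left(B + 6\right) \left(I + 1\right) = \left(6 + B\right) \left(1 + I\right) = \left(1 + I\right) \left(6 + B\right)$)
$L{\left(W \right)} = -3 + 3 W^{2} + 21 W$ ($L{\left(W \right)} = -21 + 3 \left(6 + W + 6 W + W W\right) = -21 + 3 \left(6 + W + 6 W + W^{2}\right) = -21 + 3 \left(6 + W^{2} + 7 W\right) = -21 + \left(18 + 3 W^{2} + 21 W\right) = -3 + 3 W^{2} + 21 W$)
$k{\left(A \right)} = -3$ ($k{\left(A \right)} = -3 + 3 \left(-7\right)^{2} + 21 \left(-7\right) = -3 + 3 \cdot 49 - 147 = -3 + 147 - 147 = -3$)
$\frac{1}{-1259} - \left(-2208 + k{\left(-38 \right)}\right) = \frac{1}{-1259} + \left(2208 - -3\right) = - \frac{1}{1259} + \left(2208 + 3\right) = - \frac{1}{1259} + 2211 = \frac{2783648}{1259}$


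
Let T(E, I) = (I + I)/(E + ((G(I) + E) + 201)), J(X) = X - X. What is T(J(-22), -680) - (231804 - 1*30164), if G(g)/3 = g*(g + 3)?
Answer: -278521502200/1381281 ≈ -2.0164e+5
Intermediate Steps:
G(g) = 3*g*(3 + g) (G(g) = 3*(g*(g + 3)) = 3*(g*(3 + g)) = 3*g*(3 + g))
J(X) = 0
T(E, I) = 2*I/(201 + 2*E + 3*I*(3 + I)) (T(E, I) = (I + I)/(E + ((3*I*(3 + I) + E) + 201)) = (2*I)/(E + ((E + 3*I*(3 + I)) + 201)) = (2*I)/(E + (201 + E + 3*I*(3 + I))) = (2*I)/(201 + 2*E + 3*I*(3 + I)) = 2*I/(201 + 2*E + 3*I*(3 + I)))
T(J(-22), -680) - (231804 - 1*30164) = 2*(-680)/(201 + 2*0 + 3*(-680)*(3 - 680)) - (231804 - 1*30164) = 2*(-680)/(201 + 0 + 3*(-680)*(-677)) - (231804 - 30164) = 2*(-680)/(201 + 0 + 1381080) - 1*201640 = 2*(-680)/1381281 - 201640 = 2*(-680)*(1/1381281) - 201640 = -1360/1381281 - 201640 = -278521502200/1381281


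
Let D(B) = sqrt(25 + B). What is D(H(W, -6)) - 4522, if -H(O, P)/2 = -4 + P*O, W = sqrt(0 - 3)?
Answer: -4522 + sqrt(33 + 12*I*sqrt(3)) ≈ -4516.0 + 1.732*I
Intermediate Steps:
W = I*sqrt(3) (W = sqrt(-3) = I*sqrt(3) ≈ 1.732*I)
H(O, P) = 8 - 2*O*P (H(O, P) = -2*(-4 + P*O) = -2*(-4 + O*P) = 8 - 2*O*P)
D(H(W, -6)) - 4522 = sqrt(25 + (8 - 2*I*sqrt(3)*(-6))) - 4522 = sqrt(25 + (8 + 12*I*sqrt(3))) - 4522 = sqrt(33 + 12*I*sqrt(3)) - 4522 = -4522 + sqrt(33 + 12*I*sqrt(3))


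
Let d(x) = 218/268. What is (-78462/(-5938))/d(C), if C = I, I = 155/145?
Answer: 5256954/323621 ≈ 16.244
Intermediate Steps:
I = 31/29 (I = 155*(1/145) = 31/29 ≈ 1.0690)
C = 31/29 ≈ 1.0690
d(x) = 109/134 (d(x) = 218*(1/268) = 109/134)
(-78462/(-5938))/d(C) = (-78462/(-5938))/(109/134) = -78462*(-1/5938)*(134/109) = (39231/2969)*(134/109) = 5256954/323621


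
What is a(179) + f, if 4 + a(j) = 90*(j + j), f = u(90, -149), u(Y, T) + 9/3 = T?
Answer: 32064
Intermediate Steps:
u(Y, T) = -3 + T
f = -152 (f = -3 - 149 = -152)
a(j) = -4 + 180*j (a(j) = -4 + 90*(j + j) = -4 + 90*(2*j) = -4 + 180*j)
a(179) + f = (-4 + 180*179) - 152 = (-4 + 32220) - 152 = 32216 - 152 = 32064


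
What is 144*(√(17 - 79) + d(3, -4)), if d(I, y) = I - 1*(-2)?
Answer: 720 + 144*I*√62 ≈ 720.0 + 1133.9*I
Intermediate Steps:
d(I, y) = 2 + I (d(I, y) = I + 2 = 2 + I)
144*(√(17 - 79) + d(3, -4)) = 144*(√(17 - 79) + (2 + 3)) = 144*(√(-62) + 5) = 144*(I*√62 + 5) = 144*(5 + I*√62) = 720 + 144*I*√62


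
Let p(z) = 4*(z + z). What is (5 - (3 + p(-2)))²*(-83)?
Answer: -26892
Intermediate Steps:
p(z) = 8*z (p(z) = 4*(2*z) = 8*z)
(5 - (3 + p(-2)))²*(-83) = (5 - (3 + 8*(-2)))²*(-83) = (5 - (3 - 16))²*(-83) = (5 - 1*(-13))²*(-83) = (5 + 13)²*(-83) = 18²*(-83) = 324*(-83) = -26892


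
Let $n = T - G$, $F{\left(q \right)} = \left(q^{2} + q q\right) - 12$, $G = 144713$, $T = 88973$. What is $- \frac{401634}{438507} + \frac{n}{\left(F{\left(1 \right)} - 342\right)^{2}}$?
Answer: $- \frac{2061289981}{1509243648} \approx -1.3658$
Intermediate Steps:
$F{\left(q \right)} = -12 + 2 q^{2}$ ($F{\left(q \right)} = \left(q^{2} + q^{2}\right) - 12 = 2 q^{2} - 12 = -12 + 2 q^{2}$)
$n = -55740$ ($n = 88973 - 144713 = -55740$)
$- \frac{401634}{438507} + \frac{n}{\left(F{\left(1 \right)} - 342\right)^{2}} = - \frac{401634}{438507} - \frac{55740}{\left(\left(-12 + 2 \cdot 1^{2}\right) - 342\right)^{2}} = \left(-401634\right) \frac{1}{438507} - \frac{55740}{\left(\left(-12 + 2 \cdot 1\right) - 342\right)^{2}} = - \frac{44626}{48723} - \frac{55740}{\left(\left(-12 + 2\right) - 342\right)^{2}} = - \frac{44626}{48723} - \frac{55740}{\left(-10 - 342\right)^{2}} = - \frac{44626}{48723} - \frac{55740}{\left(-352\right)^{2}} = - \frac{44626}{48723} - \frac{55740}{123904} = - \frac{44626}{48723} - \frac{13935}{30976} = - \frac{2061289981}{1509243648}$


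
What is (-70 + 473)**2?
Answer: 162409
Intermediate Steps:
(-70 + 473)**2 = 403**2 = 162409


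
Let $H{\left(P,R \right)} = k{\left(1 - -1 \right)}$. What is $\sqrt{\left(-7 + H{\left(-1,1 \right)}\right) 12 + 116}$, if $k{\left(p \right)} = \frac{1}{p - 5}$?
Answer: $2 \sqrt{7} \approx 5.2915$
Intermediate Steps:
$k{\left(p \right)} = \frac{1}{-5 + p}$
$H{\left(P,R \right)} = - \frac{1}{3}$ ($H{\left(P,R \right)} = \frac{1}{-5 + \left(1 - -1\right)} = \frac{1}{-5 + \left(1 + 1\right)} = \frac{1}{-5 + 2} = \frac{1}{-3} = - \frac{1}{3}$)
$\sqrt{\left(-7 + H{\left(-1,1 \right)}\right) 12 + 116} = \sqrt{\left(-7 - \frac{1}{3}\right) 12 + 116} = \sqrt{\left(- \frac{22}{3}\right) 12 + 116} = \sqrt{-88 + 116} = \sqrt{28} = 2 \sqrt{7}$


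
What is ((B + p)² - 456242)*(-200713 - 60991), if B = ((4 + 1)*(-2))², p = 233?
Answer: 90380261512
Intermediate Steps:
B = 100 (B = (5*(-2))² = (-10)² = 100)
((B + p)² - 456242)*(-200713 - 60991) = ((100 + 233)² - 456242)*(-200713 - 60991) = (333² - 456242)*(-261704) = (110889 - 456242)*(-261704) = -345353*(-261704) = 90380261512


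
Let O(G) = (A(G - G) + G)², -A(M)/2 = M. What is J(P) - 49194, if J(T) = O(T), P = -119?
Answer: -35033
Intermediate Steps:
A(M) = -2*M
O(G) = G² (O(G) = (-2*(G - G) + G)² = (-2*0 + G)² = (0 + G)² = G²)
J(T) = T²
J(P) - 49194 = (-119)² - 49194 = 14161 - 49194 = -35033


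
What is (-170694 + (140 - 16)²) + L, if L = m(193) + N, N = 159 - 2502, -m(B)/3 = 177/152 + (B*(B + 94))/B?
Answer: -24095875/152 ≈ -1.5853e+5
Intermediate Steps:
m(B) = -43395/152 - 3*B (m(B) = -3*(177/152 + (B*(B + 94))/B) = -3*(177*(1/152) + (B*(94 + B))/B) = -3*(177/152 + (94 + B)) = -3*(14465/152 + B) = -43395/152 - 3*B)
N = -2343
L = -487539/152 (L = (-43395/152 - 3*193) - 2343 = (-43395/152 - 579) - 2343 = -131403/152 - 2343 = -487539/152 ≈ -3207.5)
(-170694 + (140 - 16)²) + L = (-170694 + (140 - 16)²) - 487539/152 = (-170694 + 124²) - 487539/152 = (-170694 + 15376) - 487539/152 = -155318 - 487539/152 = -24095875/152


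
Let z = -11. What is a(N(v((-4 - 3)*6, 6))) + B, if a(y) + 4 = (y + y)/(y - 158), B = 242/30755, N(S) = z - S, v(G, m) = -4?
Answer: -793112/202983 ≈ -3.9073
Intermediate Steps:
N(S) = -11 - S
B = 242/30755 (B = 242*(1/30755) = 242/30755 ≈ 0.0078686)
a(y) = -4 + 2*y/(-158 + y) (a(y) = -4 + (y + y)/(y - 158) = -4 + (2*y)/(-158 + y) = -4 + 2*y/(-158 + y))
a(N(v((-4 - 3)*6, 6))) + B = 2*(316 - (-11 - 1*(-4)))/(-158 + (-11 - 1*(-4))) + 242/30755 = 2*(316 - (-11 + 4))/(-158 + (-11 + 4)) + 242/30755 = 2*(316 - 1*(-7))/(-158 - 7) + 242/30755 = 2*(316 + 7)/(-165) + 242/30755 = 2*(-1/165)*323 + 242/30755 = -646/165 + 242/30755 = -793112/202983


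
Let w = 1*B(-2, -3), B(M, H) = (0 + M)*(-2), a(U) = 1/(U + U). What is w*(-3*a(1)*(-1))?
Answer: 6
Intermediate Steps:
a(U) = 1/(2*U)
B(M, H) = -2*M (B(M, H) = M*(-2) = -2*M)
w = 4 (w = 1*(-2*(-2)) = 1*4 = 4)
w*(-3*a(1)*(-1)) = 4*(-3/(2*1)*(-1)) = 4*(-3/2*(-1)) = 4*(3/2) = 6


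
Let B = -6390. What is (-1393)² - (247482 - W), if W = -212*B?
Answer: 3047647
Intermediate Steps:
W = 1354680 (W = -212*(-6390) = 1354680)
(-1393)² - (247482 - W) = (-1393)² - (247482 - 1*1354680) = 1940449 - (247482 - 1354680) = 1940449 - 1*(-1107198) = 1940449 + 1107198 = 3047647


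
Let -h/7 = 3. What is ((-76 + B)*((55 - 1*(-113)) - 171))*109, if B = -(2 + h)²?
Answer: 142899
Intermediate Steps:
h = -21 (h = -7*3 = -21)
B = -361 (B = -(2 - 21)² = -1*(-19)² = -1*361 = -361)
((-76 + B)*((55 - 1*(-113)) - 171))*109 = ((-76 - 361)*((55 - 1*(-113)) - 171))*109 = -437*((55 + 113) - 171)*109 = -437*(168 - 171)*109 = -437*(-3)*109 = 1311*109 = 142899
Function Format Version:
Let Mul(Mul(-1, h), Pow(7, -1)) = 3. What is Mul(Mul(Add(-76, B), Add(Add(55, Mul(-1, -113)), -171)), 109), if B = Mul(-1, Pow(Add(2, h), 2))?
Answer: 142899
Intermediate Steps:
h = -21 (h = Mul(-7, 3) = -21)
B = -361 (B = Mul(-1, Pow(Add(2, -21), 2)) = Mul(-1, Pow(-19, 2)) = Mul(-1, 361) = -361)
Mul(Mul(Add(-76, B), Add(Add(55, Mul(-1, -113)), -171)), 109) = Mul(Mul(Add(-76, -361), Add(Add(55, Mul(-1, -113)), -171)), 109) = Mul(Mul(-437, Add(Add(55, 113), -171)), 109) = Mul(Mul(-437, Add(168, -171)), 109) = Mul(Mul(-437, -3), 109) = Mul(1311, 109) = 142899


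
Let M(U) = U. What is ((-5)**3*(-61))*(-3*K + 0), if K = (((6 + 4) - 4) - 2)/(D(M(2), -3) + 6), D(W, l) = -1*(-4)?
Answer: -9150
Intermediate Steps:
D(W, l) = 4
K = 2/5 (K = (((6 + 4) - 4) - 2)/(4 + 6) = ((10 - 4) - 2)/10 = (6 - 2)*(1/10) = 4*(1/10) = 2/5 ≈ 0.40000)
((-5)**3*(-61))*(-3*K + 0) = ((-5)**3*(-61))*(-3*2/5 + 0) = (-125*(-61))*(-6/5 + 0) = 7625*(-6/5) = -9150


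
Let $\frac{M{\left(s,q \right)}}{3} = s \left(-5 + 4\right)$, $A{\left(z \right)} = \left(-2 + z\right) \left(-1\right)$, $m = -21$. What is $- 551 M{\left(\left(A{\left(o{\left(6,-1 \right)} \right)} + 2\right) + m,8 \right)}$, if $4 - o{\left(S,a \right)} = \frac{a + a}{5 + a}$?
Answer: $- \frac{71079}{2} \approx -35540.0$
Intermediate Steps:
$o{\left(S,a \right)} = 4 - \frac{2 a}{5 + a}$ ($o{\left(S,a \right)} = 4 - \frac{a + a}{5 + a} = 4 - \frac{2 a}{5 + a}$)
$A{\left(z \right)} = 2 - z$
$M{\left(s,q \right)} = - 3 s$ ($M{\left(s,q \right)} = 3 s \left(-5 + 4\right) = 3 s \left(-1\right) = 3 \left(- s\right) = - 3 s$)
$- 551 M{\left(\left(A{\left(o{\left(6,-1 \right)} \right)} + 2\right) + m,8 \right)} = - 551 \left(- 3 \left(\left(\left(2 - \frac{2 \left(10 - 1\right)}{5 - 1}\right) + 2\right) - 21\right)\right) = - 551 \left(- 3 \left(\left(\left(2 - 2 \cdot \frac{1}{4} \cdot 9\right) + 2\right) - 21\right)\right) = - 551 \left(- 3 \left(\left(\left(2 - \frac{9}{2}\right) + 2\right) - 21\right)\right) = - 551 \left(- 3 \left(\left(- \frac{5}{2} + 2\right) - 21\right)\right) = - 551 \left(- 3 \left(- \frac{1}{2} - 21\right)\right) = - 551 \left(\left(-3\right) \left(- \frac{43}{2}\right)\right) = \left(-551\right) \frac{129}{2} = - \frac{71079}{2}$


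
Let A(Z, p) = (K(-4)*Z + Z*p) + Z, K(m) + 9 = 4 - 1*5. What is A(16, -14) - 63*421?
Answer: -26891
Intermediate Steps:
K(m) = -10 (K(m) = -9 + (4 - 1*5) = -9 + (4 - 5) = -9 - 1 = -10)
A(Z, p) = -9*Z + Z*p (A(Z, p) = (-10*Z + Z*p) + Z = -9*Z + Z*p)
A(16, -14) - 63*421 = 16*(-9 - 14) - 63*421 = 16*(-23) - 26523 = -368 - 26523 = -26891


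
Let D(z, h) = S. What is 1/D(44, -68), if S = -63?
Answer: -1/63 ≈ -0.015873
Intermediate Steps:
D(z, h) = -63
1/D(44, -68) = 1/(-63) = -1/63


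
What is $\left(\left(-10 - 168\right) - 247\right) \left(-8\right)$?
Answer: $3400$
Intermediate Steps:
$\left(\left(-10 - 168\right) - 247\right) \left(-8\right) = \left(-178 - 247\right) \left(-8\right) = \left(-425\right) \left(-8\right) = 3400$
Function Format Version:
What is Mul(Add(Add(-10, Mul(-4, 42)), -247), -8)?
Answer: 3400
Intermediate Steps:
Mul(Add(Add(-10, Mul(-4, 42)), -247), -8) = Mul(Add(Add(-10, -168), -247), -8) = Mul(Add(-178, -247), -8) = Mul(-425, -8) = 3400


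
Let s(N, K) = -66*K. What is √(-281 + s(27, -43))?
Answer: √2557 ≈ 50.567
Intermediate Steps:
√(-281 + s(27, -43)) = √(-281 - 66*(-43)) = √(-281 + 2838) = √2557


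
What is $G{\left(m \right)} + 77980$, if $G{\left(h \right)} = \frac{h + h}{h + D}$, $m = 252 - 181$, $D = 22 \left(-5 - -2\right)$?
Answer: $\frac{390042}{5} \approx 78008.0$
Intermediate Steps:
$D = -66$ ($D = 22 \left(-5 + 2\right) = 22 \left(-3\right) = -66$)
$m = 71$ ($m = 252 - 181 = 71$)
$G{\left(h \right)} = \frac{2 h}{-66 + h}$ ($G{\left(h \right)} = \frac{h + h}{h - 66} = \frac{2 h}{-66 + h}$)
$G{\left(m \right)} + 77980 = 2 \cdot 71 \frac{1}{-66 + 71} + 77980 = 2 \cdot 71 \cdot \frac{1}{5} + 77980 = \frac{142}{5} + 77980 = \frac{390042}{5}$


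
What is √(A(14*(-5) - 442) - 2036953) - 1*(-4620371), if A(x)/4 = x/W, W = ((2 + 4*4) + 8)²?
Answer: 4620371 + I*√344245569/13 ≈ 4.6204e+6 + 1427.2*I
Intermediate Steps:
W = 676 (W = ((2 + 16) + 8)² = (18 + 8)² = 26² = 676)
A(x) = x/169 (A(x) = 4*(x/676) = x/169)
√(A(14*(-5) - 442) - 2036953) - 1*(-4620371) = √((14*(-5) - 442)/169 - 2036953) - 1*(-4620371) = √((-70 - 442)/169 - 2036953) + 4620371 = √((1/169)*(-512) - 2036953) + 4620371 = √(-512/169 - 2036953) + 4620371 = √(-344245569/169) + 4620371 = I*√344245569/13 + 4620371 = 4620371 + I*√344245569/13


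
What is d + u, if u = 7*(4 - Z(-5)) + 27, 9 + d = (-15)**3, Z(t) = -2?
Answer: -3315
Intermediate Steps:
d = -3384 (d = -9 + (-15)**3 = -9 - 3375 = -3384)
u = 69 (u = 7*(4 - 1*(-2)) + 27 = 7*(4 + 2) + 27 = 7*6 + 27 = 42 + 27 = 69)
d + u = -3384 + 69 = -3315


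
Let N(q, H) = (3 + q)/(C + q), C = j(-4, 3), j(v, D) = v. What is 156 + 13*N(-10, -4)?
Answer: 325/2 ≈ 162.50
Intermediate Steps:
C = -4
N(q, H) = (3 + q)/(-4 + q)
156 + 13*N(-10, -4) = 156 + 13*((3 - 10)/(-4 - 10)) = 156 + 13*(-7/(-14)) = 156 + 13*(-1/14*(-7)) = 156 + 13*(1/2) = 156 + 13/2 = 325/2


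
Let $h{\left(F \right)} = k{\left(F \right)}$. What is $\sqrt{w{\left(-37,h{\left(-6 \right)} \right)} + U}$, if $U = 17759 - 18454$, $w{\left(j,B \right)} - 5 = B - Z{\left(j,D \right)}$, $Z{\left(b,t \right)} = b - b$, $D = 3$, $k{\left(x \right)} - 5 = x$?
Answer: $i \sqrt{691} \approx 26.287 i$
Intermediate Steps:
$k{\left(x \right)} = 5 + x$
$h{\left(F \right)} = 5 + F$
$Z{\left(b,t \right)} = 0$
$w{\left(j,B \right)} = 5 + B$ ($w{\left(j,B \right)} = 5 + \left(B - 0\right) = 5 + \left(B + 0\right) = 5 + B$)
$U = -695$
$\sqrt{w{\left(-37,h{\left(-6 \right)} \right)} + U} = \sqrt{\left(5 + \left(5 - 6\right)\right) - 695} = \sqrt{\left(5 - 1\right) - 695} = \sqrt{4 - 695} = \sqrt{-691} = i \sqrt{691}$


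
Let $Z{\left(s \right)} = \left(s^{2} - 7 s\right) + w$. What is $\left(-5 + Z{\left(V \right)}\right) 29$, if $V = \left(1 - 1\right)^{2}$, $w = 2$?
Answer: $-87$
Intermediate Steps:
$V = 0$ ($V = 0^{2} = 0$)
$Z{\left(s \right)} = 2 + s^{2} - 7 s$ ($Z{\left(s \right)} = \left(s^{2} - 7 s\right) + 2 = 2 + s^{2} - 7 s$)
$\left(-5 + Z{\left(V \right)}\right) 29 = \left(-5 + \left(2 + 0^{2} - 0\right)\right) 29 = \left(-5 + \left(2 + 0 + 0\right)\right) 29 = \left(-5 + 2\right) 29 = \left(-3\right) 29 = -87$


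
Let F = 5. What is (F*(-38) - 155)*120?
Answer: -41400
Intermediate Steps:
(F*(-38) - 155)*120 = (5*(-38) - 155)*120 = (-190 - 155)*120 = -345*120 = -41400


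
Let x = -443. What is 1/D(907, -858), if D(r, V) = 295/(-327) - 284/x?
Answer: -144861/37817 ≈ -3.8306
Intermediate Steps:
D(r, V) = -37817/144861 (D(r, V) = 295/(-327) - 284/(-443) = 295*(-1/327) - 284*(-1/443) = -295/327 + 284/443 = -37817/144861)
1/D(907, -858) = 1/(-37817/144861) = -144861/37817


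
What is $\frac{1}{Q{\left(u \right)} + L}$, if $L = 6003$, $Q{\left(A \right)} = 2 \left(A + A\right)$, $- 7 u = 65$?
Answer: $\frac{7}{41761} \approx 0.00016762$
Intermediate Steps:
$u = - \frac{65}{7}$ ($u = \left(- \frac{1}{7}\right) 65 = - \frac{65}{7} \approx -9.2857$)
$Q{\left(A \right)} = 4 A$ ($Q{\left(A \right)} = 2 \cdot 2 A = 4 A$)
$\frac{1}{Q{\left(u \right)} + L} = \frac{1}{4 \left(- \frac{65}{7}\right) + 6003} = \frac{1}{- \frac{260}{7} + 6003} = \frac{1}{\frac{41761}{7}} = \frac{7}{41761}$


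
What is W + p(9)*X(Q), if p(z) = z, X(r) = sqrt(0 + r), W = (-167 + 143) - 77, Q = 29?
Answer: -101 + 9*sqrt(29) ≈ -52.534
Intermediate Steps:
W = -101 (W = -24 - 77 = -101)
X(r) = sqrt(r)
W + p(9)*X(Q) = -101 + 9*sqrt(29)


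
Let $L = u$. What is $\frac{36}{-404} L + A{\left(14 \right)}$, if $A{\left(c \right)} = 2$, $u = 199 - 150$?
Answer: $- \frac{239}{101} \approx -2.3663$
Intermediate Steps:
$u = 49$
$L = 49$
$\frac{36}{-404} L + A{\left(14 \right)} = \frac{36}{-404} \cdot 49 + 2 = 36 \left(- \frac{1}{404}\right) 49 + 2 = \left(- \frac{9}{101}\right) 49 + 2 = - \frac{441}{101} + 2 = - \frac{239}{101}$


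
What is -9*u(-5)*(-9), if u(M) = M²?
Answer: 2025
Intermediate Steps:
-9*u(-5)*(-9) = -9*(-5)²*(-9) = -9*25*(-9) = -225*(-9) = 2025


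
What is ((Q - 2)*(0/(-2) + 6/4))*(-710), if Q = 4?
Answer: -2130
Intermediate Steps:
((Q - 2)*(0/(-2) + 6/4))*(-710) = ((4 - 2)*(0/(-2) + 6/4))*(-710) = (2*(0*(-½) + 6*(¼)))*(-710) = (2*(0 + 3/2))*(-710) = (2*(3/2))*(-710) = 3*(-710) = -2130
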